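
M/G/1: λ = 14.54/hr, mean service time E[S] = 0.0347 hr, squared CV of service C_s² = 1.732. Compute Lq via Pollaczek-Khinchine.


ρ = λ·E[S] = 14.54·0.0347 = 0.5045
Lq = ρ²(1+C_s²)/(2(1−ρ)) = 0.2546·(1+1.732)/(2·0.4955)
= 0.2546·2.7320/0.9909 = 0.70182

Final: 0.70182


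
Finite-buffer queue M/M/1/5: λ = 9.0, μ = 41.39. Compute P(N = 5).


ρ = λ/μ = 9.0/41.39 = 0.2174
P_K = (1−ρ)ρ^K/(1−ρ^(K+1)) = (0.7826·0.0004861)/(1 − 0.0001057)
= 0.0003804/0.999894 = 0.0003804

Final: 0.0003804


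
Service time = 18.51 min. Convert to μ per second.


μ = 1/(service time) in consistent units.
1 second = 0.0166667 min, so μ = 0.0166667/18.51 = 0.0009004 per second

Final: 0.0009004 /sec


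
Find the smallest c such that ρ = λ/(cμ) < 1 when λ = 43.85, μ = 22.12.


Stability requires cμ > λ ⇔ c > λ/μ.
λ/μ = 43.85/22.12 = 1.9824
Minimum integer c = ⌊1.9824⌋ + 1 = 2
Check: 2·22.12 = 44.24 > 43.85, while 1·22.12 = 22.12 ≤ 43.85

Final: 2 servers


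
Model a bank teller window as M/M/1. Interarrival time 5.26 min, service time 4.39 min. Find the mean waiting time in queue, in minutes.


λ = 60/5.26 = 11.4068 /hr
μ = 60/4.39 = 13.6674 /hr
ρ = λ/μ = 11.4068/13.6674 = 0.8346
Wq = ρ/(μ−λ) = 0.8346/(13.6674−11.4068) = 0.36920 hr
In minutes: 0.36920·60 = 22.152 min

Final: 22.152 min


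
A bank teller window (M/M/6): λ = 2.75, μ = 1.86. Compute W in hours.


a = 1.4785; ρ = 0.2464; P₀ = 0.227928
Lq = P₀·a^c·ρ/(c!(1−ρ)²) = 0.001435
Wq = Lq/λ = 0.001435/2.75 = 0.0005217 hr
W = Wq + 1/μ = 0.0005217 + 0.53763 = 0.53816 hr

Final: 0.53816 hr


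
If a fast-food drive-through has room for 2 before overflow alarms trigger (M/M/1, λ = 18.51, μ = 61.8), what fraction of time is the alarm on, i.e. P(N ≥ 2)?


ρ = 18.51/61.8 = 0.2995
P(N ≥ n) = ρ^n = 0.2995^2 = 0.089709

Final: 0.089709


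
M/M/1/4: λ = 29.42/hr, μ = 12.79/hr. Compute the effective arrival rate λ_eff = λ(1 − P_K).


ρ = 2.3002; P_K = (1−ρ)ρ^4/(1−ρ^5) = 0.574178
λ_eff = λ(1 − P_K) = 29.42·(1 − 0.574178) = 29.42·0.425822 = 12.5277 /hr

Final: 12.5277 /hr


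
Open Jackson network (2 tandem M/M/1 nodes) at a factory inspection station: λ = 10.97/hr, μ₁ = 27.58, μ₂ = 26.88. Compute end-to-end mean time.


Each node sees arrival rate λ = 10.97/hr (tandem ⇒ throughput preserved).
W₁ = 1/(μ₁−λ) = 1/(27.58−10.97) = 0.06020 hr
W₂ = 1/(μ₂−λ) = 1/(26.88−10.97) = 0.06285 hr
W_total = W₁ + W₂ = 0.06020 + 0.06285 = 0.12306 hr

Final: 0.12306 hr


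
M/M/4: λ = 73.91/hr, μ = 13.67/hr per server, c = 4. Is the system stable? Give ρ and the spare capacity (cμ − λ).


Total capacity cμ = 4·13.67 = 54.68/hr
ρ = λ/(cμ) = 73.91/54.68 = 1.3517
Stable ⇔ ρ < 1: NO
Spare capacity = cμ − λ = 54.68 − 73.91 = -19.23/hr

Final: ρ = 1.3517; unstable; margin = -19.23/hr


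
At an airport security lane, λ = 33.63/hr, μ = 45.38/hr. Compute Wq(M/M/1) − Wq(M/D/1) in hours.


ρ = 33.63/45.38 = 0.7411
Wq(M/M/1) = ρ/(μ−λ) = 0.7411/11.75 = 0.06307 hr
Wq(M/D/1) = ρ/(2(μ−λ)) = 0.03154 hr
Savings = 0.06307 − 0.03154 = 0.03154 hr

Final: 0.03154 hr


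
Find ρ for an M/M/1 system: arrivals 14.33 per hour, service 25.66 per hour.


ρ = λ/μ = 14.33/25.66 = 0.5585

Final: 0.5585


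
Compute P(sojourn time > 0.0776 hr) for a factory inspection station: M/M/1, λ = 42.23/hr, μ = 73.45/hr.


W ~ Exponential(μ−λ) for M/M/1.
μ − λ = 73.45 − 42.23 = 31.2200
P(W > t) = e^{−(μ−λ)t} = e^{−2.4227} = 0.088684

Final: 0.088684


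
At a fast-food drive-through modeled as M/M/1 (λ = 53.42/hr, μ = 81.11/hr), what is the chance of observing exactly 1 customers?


ρ = 53.42/81.11 = 0.6586
P_n = (1−ρ)·ρ^n = (1 − 0.6586)·0.6586^1 = 0.3414·0.658612 = 0.224842

Final: 0.224842


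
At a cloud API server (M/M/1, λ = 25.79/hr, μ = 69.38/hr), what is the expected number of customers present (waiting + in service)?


ρ = λ/μ = 25.79/69.38 = 0.3717
L = ρ/(1−ρ) = 0.3717/(1 − 0.3717) = 0.3717/0.6283 = 0.5916

Final: 0.5916


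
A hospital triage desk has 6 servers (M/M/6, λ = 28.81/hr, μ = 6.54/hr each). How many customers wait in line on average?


a = λ/μ = 4.4052; ρ = a/6 = 0.7342
P₀ = 0.010303
Lq = P₀·a^c·ρ / (c!·(1−ρ)²) = 0.010303·7307.90780·0.7342/(720·0.07065)
= 1.08677

Final: 1.08677


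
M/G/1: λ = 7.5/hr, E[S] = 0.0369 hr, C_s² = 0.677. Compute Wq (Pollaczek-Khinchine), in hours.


ρ = λ·E[S] = 7.5·0.0369 = 0.2767
E[S²] = E[S]²(1+C_s²) = 0.0369²·(1+0.677) = 0.002283
Wq = λ·E[S²]/(2(1−ρ)) = 7.5·0.002283/(2·0.7232) = 0.01184 hr

Final: 0.01184 hr


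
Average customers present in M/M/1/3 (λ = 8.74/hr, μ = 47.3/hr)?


ρ = 8.74/47.3 = 0.1848
L = ρ[1 − (K+1)ρ^K + Kρ^(K+1)] / [(1−ρ)(1−ρ^(K+1))]
Numerator: 0.1848·(1 − 4·0.006309 + 3·0.001166) = 0.180761
Denominator: (0.8152)·(0.998834) = 0.814272
L = 0.180761/0.814272 = 0.2220

Final: 0.2220


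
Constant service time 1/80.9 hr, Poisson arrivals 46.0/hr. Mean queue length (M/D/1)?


ρ = 46.0/80.9 = 0.5686
M/D/1: Lq = ρ²/(2(1−ρ)) = 0.3233/(2·0.4314) = 0.37472

Final: 0.37472


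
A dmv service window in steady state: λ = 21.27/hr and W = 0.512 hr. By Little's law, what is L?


L = λW = 21.27·0.512 = 10.8902

Final: 10.8902


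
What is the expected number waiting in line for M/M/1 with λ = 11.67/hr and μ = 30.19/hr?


ρ = 11.67/30.19 = 0.3866
Lq = ρ²/(1−ρ) = 0.1494/0.6134 = 0.2436

Final: 0.2436


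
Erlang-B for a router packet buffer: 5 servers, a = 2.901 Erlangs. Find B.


B(c,a) = (a^c/c!) / Σ_{k=0}^{c} a^k/k!
a^5/5! = 1.712211
Σ terms (k=0..5): 1.00000 + 2.90100 + 4.20790 + 4.06904 + 2.95107 + 1.71221 = 16.841223
B = 1.712211/16.841223 = 0.101668

Final: 0.101668


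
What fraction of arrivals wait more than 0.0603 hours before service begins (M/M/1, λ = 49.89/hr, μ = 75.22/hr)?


ρ = 49.89/75.22 = 0.6633
P(Wq > t) = ρ·e^{−(μ−λ)t} = 0.6633·e^{−1.5274}
= 0.6633·0.217100 = 0.143992

Final: 0.143992


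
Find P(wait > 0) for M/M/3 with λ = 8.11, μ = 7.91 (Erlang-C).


a = λ/μ = 1.0253; ρ = a/3 = 0.3418
P₀ = 0.354135 (from M/M/c formula)
C(c,a) = [a^c/(c!(1−ρ))]·P₀ = [1.07779/(6·0.6582)]·0.354135
= 0.27290·0.354135 = 0.096642

Final: 0.096642


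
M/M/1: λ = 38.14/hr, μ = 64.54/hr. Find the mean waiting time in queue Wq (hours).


ρ = 38.14/64.54 = 0.5910
Wq = ρ/(μ−λ) = 0.5910/(64.54 − 38.14) = 0.5910/26.40 = 0.02238 hr

Final: 0.02238 hr


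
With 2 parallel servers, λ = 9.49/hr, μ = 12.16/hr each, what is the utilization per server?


ρ = λ/(cμ) = 9.49/(2·12.16) = 9.49/24.32 = 0.3902

Final: 0.3902


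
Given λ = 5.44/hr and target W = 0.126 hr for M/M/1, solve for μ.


W = 1/(μ−λ) ⇒ μ − λ = 1/W = 1/0.126 = 7.9365
μ = λ + 1/W = 5.44 + 7.9365 = 13.3765 per hr

Final: 13.3765 /hr


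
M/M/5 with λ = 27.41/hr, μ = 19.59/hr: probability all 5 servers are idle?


a = λ/μ = 27.41/19.59 = 1.3992; ρ = a/c = 0.2798
Σ_{k=0}^{4} a^k/k! (terms k=0..4) = 1.00000 + 1.39918 + 0.97886 + 0.45653 + 0.15969 = 3.99427
Tail: a^5/(5!(1−ρ)) = 5.36257/(120·0.7202) = 0.06205
P₀ = 1/(3.99427 + 0.06205) = 1/4.05632 = 0.246529

Final: 0.246529


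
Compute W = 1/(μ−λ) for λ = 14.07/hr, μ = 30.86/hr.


W = 1/(μ−λ) = 1/(30.86 − 14.07) = 1/16.79 = 0.05956 hr

Final: 0.05956 hr


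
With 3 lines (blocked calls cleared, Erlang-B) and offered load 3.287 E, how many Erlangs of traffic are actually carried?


B(3,3.287) = 0.379224 (Erlang-B)
Carried load = a(1 − B) = 3.287·(1 − 0.379224) = 3.287·0.620776 = 2.0405 E

Final: 2.0405 Erlangs


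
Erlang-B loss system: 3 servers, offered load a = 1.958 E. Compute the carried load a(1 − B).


B(3,1.958) = 0.204227 (Erlang-B)
Carried load = a(1 − B) = 1.958·(1 − 0.204227) = 1.958·0.795773 = 1.5581 E

Final: 1.5581 Erlangs


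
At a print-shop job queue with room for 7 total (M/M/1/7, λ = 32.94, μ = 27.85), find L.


ρ = 32.94/27.85 = 1.1828
L = ρ[1 − (K+1)ρ^K + Kρ^(K+1)] / [(1−ρ)(1−ρ^(K+1))]
Numerator: 1.1828·(1 − 8·3.238089 + 7·3.829898) = 2.252661
Denominator: (-0.1828)·(-2.829898) = 0.517206
L = 2.252661/0.517206 = 4.3554

Final: 4.3554


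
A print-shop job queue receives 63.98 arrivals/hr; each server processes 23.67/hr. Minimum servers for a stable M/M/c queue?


Stability requires cμ > λ ⇔ c > λ/μ.
λ/μ = 63.98/23.67 = 2.7030
Minimum integer c = ⌊2.7030⌋ + 1 = 3
Check: 3·23.67 = 71.01 > 63.98, while 2·23.67 = 47.34 ≤ 63.98

Final: 3 servers


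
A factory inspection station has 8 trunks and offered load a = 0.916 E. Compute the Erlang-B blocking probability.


B(c,a) = (a^c/c!) / Σ_{k=0}^{c} a^k/k!
a^8/8! = 0.00001229
Σ terms (k=0..8): 1.00000 + 0.91600 + 0.41953 + 0.12810 + 0.02933 + 0.005374 + 0.0008204 + 0.0001074 + 0.00001229 = 2.499272
B = 0.00001229/2.499272 = 0.000004918

Final: 0.000004918


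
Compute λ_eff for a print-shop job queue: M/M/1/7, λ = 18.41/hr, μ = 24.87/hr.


ρ = 0.7402; P_K = (1−ρ)ρ^7/(1−ρ^8) = 0.034773
λ_eff = λ(1 − P_K) = 18.41·(1 − 0.034773) = 18.41·0.965227 = 17.7698 /hr

Final: 17.7698 /hr


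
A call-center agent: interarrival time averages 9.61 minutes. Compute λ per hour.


λ = 1/(interarrival time) in consistent units.
1 hour = 60 min, so λ = 60/9.61 = 6.2435 per hour

Final: 6.2435 /hr


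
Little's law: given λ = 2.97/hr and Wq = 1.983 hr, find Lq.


Lq = λWq = 2.97·1.983 = 5.8895

Final: 5.8895


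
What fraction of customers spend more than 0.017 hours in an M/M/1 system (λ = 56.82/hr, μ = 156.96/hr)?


W ~ Exponential(μ−λ) for M/M/1.
μ − λ = 156.96 − 56.82 = 100.1400
P(W > t) = e^{−(μ−λ)t} = e^{−1.7024} = 0.182249

Final: 0.182249


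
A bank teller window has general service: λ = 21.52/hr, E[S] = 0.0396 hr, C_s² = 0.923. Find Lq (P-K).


ρ = λ·E[S] = 21.52·0.0396 = 0.8522
Lq = ρ²(1+C_s²)/(2(1−ρ)) = 0.7262·(1+0.923)/(2·0.1478)
= 0.7262·1.9230/0.2956 = 4.72418

Final: 4.72418


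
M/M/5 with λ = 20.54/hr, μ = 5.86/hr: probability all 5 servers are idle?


a = λ/μ = 20.54/5.86 = 3.5051; ρ = a/c = 0.7010
Σ_{k=0}^{4} a^k/k! (terms k=0..4) = 1.00000 + 3.50512 + 6.14293 + 7.17724 + 6.28927 = 24.11455
Tail: a^5/(5!(1−ρ)) = 529.07119/(120·0.2990) = 14.74675
P₀ = 1/(24.11455 + 14.74675) = 1/38.86131 = 0.025733

Final: 0.025733


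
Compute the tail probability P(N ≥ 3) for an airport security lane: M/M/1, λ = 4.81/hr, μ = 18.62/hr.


ρ = 4.81/18.62 = 0.2583
P(N ≥ n) = ρ^n = 0.2583^3 = 0.017238

Final: 0.017238


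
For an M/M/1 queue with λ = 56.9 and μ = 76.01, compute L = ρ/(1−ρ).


ρ = λ/μ = 56.9/76.01 = 0.7486
L = ρ/(1−ρ) = 0.7486/(1 − 0.7486) = 0.7486/0.2514 = 2.9775

Final: 2.9775


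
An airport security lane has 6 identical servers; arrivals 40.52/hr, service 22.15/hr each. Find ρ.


ρ = λ/(cμ) = 40.52/(6·22.15) = 40.52/132.90 = 0.3049

Final: 0.3049


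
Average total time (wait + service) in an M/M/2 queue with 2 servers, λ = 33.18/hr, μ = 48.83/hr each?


a = 0.6795; ρ = 0.3398; P₀ = 0.492816
Lq = P₀·a^c·ρ/(c!(1−ρ)²) = 0.08867
Wq = Lq/λ = 0.08867/33.18 = 0.002672 hr
W = Wq + 1/μ = 0.002672 + 0.02048 = 0.02315 hr

Final: 0.02315 hr


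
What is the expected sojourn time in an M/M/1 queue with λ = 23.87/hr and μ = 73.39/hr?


W = 1/(μ−λ) = 1/(73.39 − 23.87) = 1/49.52 = 0.02019 hr

Final: 0.02019 hr


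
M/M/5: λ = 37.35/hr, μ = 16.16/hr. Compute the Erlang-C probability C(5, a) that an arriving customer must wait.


a = λ/μ = 2.3113; ρ = a/5 = 0.4623
P₀ = 0.097551 (from M/M/c formula)
C(c,a) = [a^c/(c!(1−ρ))]·P₀ = [65.95478/(120·0.5377)]·0.097551
= 1.02208·0.097551 = 0.099705

Final: 0.099705


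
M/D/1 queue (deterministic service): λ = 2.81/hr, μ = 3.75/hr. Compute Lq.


ρ = 2.81/3.75 = 0.7493
M/D/1: Lq = ρ²/(2(1−ρ)) = 0.5615/(2·0.2507) = 1.12001

Final: 1.12001


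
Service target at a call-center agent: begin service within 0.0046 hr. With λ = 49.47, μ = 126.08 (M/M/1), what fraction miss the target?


ρ = 49.47/126.08 = 0.3924
P(Wq > t) = ρ·e^{−(μ−λ)t} = 0.3924·e^{−0.3524}
= 0.3924·0.702995 = 0.275834

Final: 0.275834


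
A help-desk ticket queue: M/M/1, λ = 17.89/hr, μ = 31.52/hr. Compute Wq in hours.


ρ = 17.89/31.52 = 0.5676
Wq = ρ/(μ−λ) = 0.5676/(31.52 − 17.89) = 0.5676/13.63 = 0.04164 hr

Final: 0.04164 hr


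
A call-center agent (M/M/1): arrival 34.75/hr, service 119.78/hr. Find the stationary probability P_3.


ρ = 34.75/119.78 = 0.2901
P_n = (1−ρ)·ρ^n = (1 − 0.2901)·0.2901^3 = 0.7099·0.024418 = 0.017334

Final: 0.017334


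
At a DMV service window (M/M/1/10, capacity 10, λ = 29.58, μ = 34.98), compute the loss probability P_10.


ρ = λ/μ = 29.58/34.98 = 0.8456
P_K = (1−ρ)ρ^K/(1−ρ^(K+1)) = (0.1544·0.186975)/(1 − 0.158111)
= 0.028864/0.841889 = 0.034285

Final: 0.034285


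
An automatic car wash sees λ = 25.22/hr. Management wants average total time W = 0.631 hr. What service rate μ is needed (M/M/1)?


W = 1/(μ−λ) ⇒ μ − λ = 1/W = 1/0.631 = 1.5848
μ = λ + 1/W = 25.22 + 1.5848 = 26.8048 per hr

Final: 26.8048 /hr


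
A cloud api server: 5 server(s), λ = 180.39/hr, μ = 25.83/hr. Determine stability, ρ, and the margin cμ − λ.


Total capacity cμ = 5·25.83 = 129.15/hr
ρ = λ/(cμ) = 180.39/129.15 = 1.3967
Stable ⇔ ρ < 1: NO
Spare capacity = cμ − λ = 129.15 − 180.39 = -51.24/hr

Final: ρ = 1.3967; unstable; margin = -51.24/hr


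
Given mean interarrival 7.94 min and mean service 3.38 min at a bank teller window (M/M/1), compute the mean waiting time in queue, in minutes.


λ = 60/7.94 = 7.5567 /hr
μ = 60/3.38 = 17.7515 /hr
ρ = λ/μ = 7.5567/17.7515 = 0.4257
Wq = ρ/(μ−λ) = 0.4257/(17.7515−7.5567) = 0.04176 hr
In minutes: 0.04176·60 = 2.505 min

Final: 2.505 min


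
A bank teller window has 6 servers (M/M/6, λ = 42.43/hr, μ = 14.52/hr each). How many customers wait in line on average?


a = λ/μ = 2.9222; ρ = a/6 = 0.4870
P₀ = 0.053050
Lq = P₀·a^c·ρ / (c!·(1−ρ)²) = 0.053050·622.64211·0.4870/(720·0.26314)
= 0.08491

Final: 0.08491


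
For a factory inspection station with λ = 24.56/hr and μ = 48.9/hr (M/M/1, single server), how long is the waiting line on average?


ρ = 24.56/48.9 = 0.5022
Lq = ρ²/(1−ρ) = 0.2523/0.4978 = 0.5068

Final: 0.5068


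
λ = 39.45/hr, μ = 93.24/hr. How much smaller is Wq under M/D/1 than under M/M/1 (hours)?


ρ = 39.45/93.24 = 0.4231
Wq(M/M/1) = ρ/(μ−λ) = 0.4231/53.79 = 0.007866 hr
Wq(M/D/1) = ρ/(2(μ−λ)) = 0.003933 hr
Savings = 0.007866 − 0.003933 = 0.003933 hr

Final: 0.003933 hr


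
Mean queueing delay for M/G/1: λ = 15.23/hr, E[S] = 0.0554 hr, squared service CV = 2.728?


ρ = λ·E[S] = 15.23·0.0554 = 0.8437
E[S²] = E[S]²(1+C_s²) = 0.0554²·(1+2.728) = 0.011442
Wq = λ·E[S²]/(2(1−ρ)) = 15.23·0.011442/(2·0.1563) = 0.55760 hr

Final: 0.55760 hr


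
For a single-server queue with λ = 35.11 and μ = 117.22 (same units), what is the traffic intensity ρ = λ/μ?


ρ = λ/μ = 35.11/117.22 = 0.2995

Final: 0.2995


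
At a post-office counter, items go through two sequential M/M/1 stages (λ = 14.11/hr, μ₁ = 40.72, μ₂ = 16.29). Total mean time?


Each node sees arrival rate λ = 14.11/hr (tandem ⇒ throughput preserved).
W₁ = 1/(μ₁−λ) = 1/(40.72−14.11) = 0.03758 hr
W₂ = 1/(μ₂−λ) = 1/(16.29−14.11) = 0.45872 hr
W_total = W₁ + W₂ = 0.03758 + 0.45872 = 0.49630 hr

Final: 0.49630 hr


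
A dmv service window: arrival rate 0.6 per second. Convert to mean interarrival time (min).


Mean interarrival time = 1/λ = 1/0.6 second = 1.66667 second
In minutes: 1.66667 × 0.0166667 = 0.02778 min

Final: 0.02778 min


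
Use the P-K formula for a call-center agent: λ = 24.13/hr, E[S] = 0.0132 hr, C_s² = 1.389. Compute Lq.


ρ = λ·E[S] = 24.13·0.0132 = 0.3185
Lq = ρ²(1+C_s²)/(2(1−ρ)) = 0.1015·(1+1.389)/(2·0.6815)
= 0.1015·2.3890/1.3630 = 0.17783

Final: 0.17783


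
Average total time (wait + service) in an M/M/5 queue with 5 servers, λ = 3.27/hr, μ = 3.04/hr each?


a = 1.0757; ρ = 0.2151; P₀ = 0.340985
Lq = P₀·a^c·ρ/(c!(1−ρ)²) = 0.001429
Wq = Lq/λ = 0.001429/3.27 = 0.0004370 hr
W = Wq + 1/μ = 0.0004370 + 0.32895 = 0.32938 hr

Final: 0.32938 hr


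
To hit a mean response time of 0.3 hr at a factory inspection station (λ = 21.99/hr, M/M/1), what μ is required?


W = 1/(μ−λ) ⇒ μ − λ = 1/W = 1/0.3 = 3.3333
μ = λ + 1/W = 21.99 + 3.3333 = 25.3233 per hr

Final: 25.3233 /hr


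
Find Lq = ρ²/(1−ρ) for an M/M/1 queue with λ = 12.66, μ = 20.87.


ρ = 12.66/20.87 = 0.6066
Lq = ρ²/(1−ρ) = 0.3680/0.3934 = 0.9354

Final: 0.9354


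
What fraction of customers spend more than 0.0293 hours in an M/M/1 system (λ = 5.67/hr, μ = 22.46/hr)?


W ~ Exponential(μ−λ) for M/M/1.
μ − λ = 22.46 − 5.67 = 16.7900
P(W > t) = e^{−(μ−λ)t} = e^{−0.4919} = 0.611435

Final: 0.611435


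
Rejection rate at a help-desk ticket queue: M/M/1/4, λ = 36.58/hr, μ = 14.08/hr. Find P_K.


ρ = λ/μ = 36.58/14.08 = 2.5980
P_K = (1−ρ)ρ^K/(1−ρ^(K+1)) = (-1.5980·45.557951)/(1 − 118.360075)
= -72.802124/-117.360075 = 0.620331

Final: 0.620331


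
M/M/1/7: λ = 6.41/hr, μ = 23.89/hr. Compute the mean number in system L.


ρ = 6.41/23.89 = 0.2683
L = ρ[1 − (K+1)ρ^K + Kρ^(K+1)] / [(1−ρ)(1−ρ^(K+1))]
Numerator: 0.2683·(1 − 8·0.0001001 + 7·0.00002686) = 0.268149
Denominator: (0.7317)·(0.999973) = 0.731667
L = 0.268149/0.731667 = 0.3665

Final: 0.3665


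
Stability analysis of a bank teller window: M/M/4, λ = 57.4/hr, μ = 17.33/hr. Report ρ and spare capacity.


Total capacity cμ = 4·17.33 = 69.32/hr
ρ = λ/(cμ) = 57.4/69.32 = 0.8280
Stable ⇔ ρ < 1: YES
Spare capacity = cμ − λ = 69.32 − 57.4 = 11.92/hr

Final: ρ = 0.8280; stable; margin = 11.92/hr


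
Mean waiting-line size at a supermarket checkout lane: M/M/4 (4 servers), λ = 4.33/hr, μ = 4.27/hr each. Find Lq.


a = λ/μ = 1.0141; ρ = a/4 = 0.2535
P₀ = 0.362186
Lq = P₀·a^c·ρ / (c!·(1−ρ)²) = 0.362186·1.05740·0.2535/(24·0.55724)
= 0.007260

Final: 0.007260


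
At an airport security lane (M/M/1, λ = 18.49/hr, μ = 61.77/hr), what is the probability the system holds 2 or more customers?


ρ = 18.49/61.77 = 0.2993
P(N ≥ n) = ρ^n = 0.2993^2 = 0.089602

Final: 0.089602


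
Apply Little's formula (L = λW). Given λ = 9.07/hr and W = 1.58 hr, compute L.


L = λW = 9.07·1.58 = 14.3306

Final: 14.3306


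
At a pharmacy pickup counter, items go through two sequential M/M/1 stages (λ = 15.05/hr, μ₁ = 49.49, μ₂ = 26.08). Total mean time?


Each node sees arrival rate λ = 15.05/hr (tandem ⇒ throughput preserved).
W₁ = 1/(μ₁−λ) = 1/(49.49−15.05) = 0.02904 hr
W₂ = 1/(μ₂−λ) = 1/(26.08−15.05) = 0.09066 hr
W_total = W₁ + W₂ = 0.02904 + 0.09066 = 0.11970 hr

Final: 0.11970 hr


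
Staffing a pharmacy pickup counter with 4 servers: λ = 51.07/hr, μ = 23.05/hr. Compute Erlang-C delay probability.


a = λ/μ = 2.2156; ρ = a/4 = 0.5539
P₀ = 0.102736 (from M/M/c formula)
C(c,a) = [a^c/(c!(1−ρ))]·P₀ = [24.09793/(24·0.4461)]·0.102736
= 2.25082·0.102736 = 0.231241

Final: 0.231241


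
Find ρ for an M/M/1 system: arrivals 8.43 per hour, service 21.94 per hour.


ρ = λ/μ = 8.43/21.94 = 0.3842

Final: 0.3842


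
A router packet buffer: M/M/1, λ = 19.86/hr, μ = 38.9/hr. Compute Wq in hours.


ρ = 19.86/38.9 = 0.5105
Wq = ρ/(μ−λ) = 0.5105/(38.9 − 19.86) = 0.5105/19.04 = 0.02681 hr

Final: 0.02681 hr


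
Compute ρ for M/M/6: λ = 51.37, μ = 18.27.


ρ = λ/(cμ) = 51.37/(6·18.27) = 51.37/109.62 = 0.4686

Final: 0.4686


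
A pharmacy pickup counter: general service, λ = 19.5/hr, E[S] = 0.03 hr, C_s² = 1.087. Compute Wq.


ρ = λ·E[S] = 19.5·0.03 = 0.5850
E[S²] = E[S]²(1+C_s²) = 0.03²·(1+1.087) = 0.001878
Wq = λ·E[S²]/(2(1−ρ)) = 19.5·0.001878/(2·0.4150) = 0.04413 hr

Final: 0.04413 hr


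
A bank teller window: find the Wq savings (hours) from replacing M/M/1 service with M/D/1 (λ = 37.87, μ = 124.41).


ρ = 37.87/124.41 = 0.3044
Wq(M/M/1) = ρ/(μ−λ) = 0.3044/86.54 = 0.003517 hr
Wq(M/D/1) = ρ/(2(μ−λ)) = 0.001759 hr
Savings = 0.003517 − 0.001759 = 0.001759 hr

Final: 0.001759 hr


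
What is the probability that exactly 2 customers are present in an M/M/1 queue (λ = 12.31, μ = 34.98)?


ρ = 12.31/34.98 = 0.3519
P_n = (1−ρ)·ρ^n = (1 − 0.3519)·0.3519^2 = 0.6481·0.123844 = 0.080262

Final: 0.080262


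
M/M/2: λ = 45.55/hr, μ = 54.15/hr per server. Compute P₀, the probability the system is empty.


a = λ/μ = 45.55/54.15 = 0.8412; ρ = a/c = 0.4206
Σ_{k=0}^{1} a^k/k! (terms k=0..1) = 1.00000 + 0.84118 = 1.84118
Tail: a^2/(2!(1−ρ)) = 0.70759/(2·0.5794) = 0.61061
P₀ = 1/(1.84118 + 0.61061) = 1/2.45179 = 0.407865

Final: 0.407865


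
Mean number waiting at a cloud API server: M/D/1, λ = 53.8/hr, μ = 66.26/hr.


ρ = 53.8/66.26 = 0.8120
M/D/1: Lq = ρ²/(2(1−ρ)) = 0.6593/(2·0.1880) = 1.75293

Final: 1.75293


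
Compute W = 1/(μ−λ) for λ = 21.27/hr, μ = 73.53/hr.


W = 1/(μ−λ) = 1/(73.53 − 21.27) = 1/52.26 = 0.01914 hr

Final: 0.01914 hr


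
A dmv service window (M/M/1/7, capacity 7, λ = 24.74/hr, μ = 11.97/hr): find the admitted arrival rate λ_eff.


ρ = 2.0668; P_K = (1−ρ)ρ^7/(1−ρ^8) = 0.517723
λ_eff = λ(1 − P_K) = 24.74·(1 − 0.517723) = 24.74·0.482277 = 11.9315 /hr

Final: 11.9315 /hr


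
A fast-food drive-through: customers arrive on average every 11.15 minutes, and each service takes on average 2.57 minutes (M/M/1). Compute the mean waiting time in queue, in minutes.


λ = 60/11.15 = 5.3812 /hr
μ = 60/2.57 = 23.3463 /hr
ρ = λ/μ = 5.3812/23.3463 = 0.2305
Wq = ρ/(μ−λ) = 0.2305/(23.3463−5.3812) = 0.01283 hr
In minutes: 0.01283·60 = 0.7698 min

Final: 0.7698 min


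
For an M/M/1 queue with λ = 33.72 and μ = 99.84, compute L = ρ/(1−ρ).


ρ = λ/μ = 33.72/99.84 = 0.3377
L = ρ/(1−ρ) = 0.3377/(1 − 0.3377) = 0.3377/0.6623 = 0.5100

Final: 0.5100


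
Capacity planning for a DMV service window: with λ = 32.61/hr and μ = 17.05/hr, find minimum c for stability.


Stability requires cμ > λ ⇔ c > λ/μ.
λ/μ = 32.61/17.05 = 1.9126
Minimum integer c = ⌊1.9126⌋ + 1 = 2
Check: 2·17.05 = 34.10 > 32.61, while 1·17.05 = 17.05 ≤ 32.61

Final: 2 servers


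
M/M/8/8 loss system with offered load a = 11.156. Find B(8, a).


B(c,a) = (a^c/c!) / Σ_{k=0}^{c} a^k/k!
a^8/8! = 5950.418638
Σ terms (k=0..8): 1.00000 + 11.15600 + 62.22817 + 231.40581 + 645.39082 + 1439.99599 + 2677.43254 + 4267.06249 + 5950.41864 = 15286.090449
B = 5950.418638/15286.090449 = 0.389270

Final: 0.389270


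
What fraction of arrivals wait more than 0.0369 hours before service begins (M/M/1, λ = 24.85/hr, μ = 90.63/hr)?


ρ = 24.85/90.63 = 0.2742
P(Wq > t) = ρ·e^{−(μ−λ)t} = 0.2742·e^{−2.4273}
= 0.2742·0.088276 = 0.024205

Final: 0.024205


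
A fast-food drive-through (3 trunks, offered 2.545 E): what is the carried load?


B(3,2.545) = 0.288257 (Erlang-B)
Carried load = a(1 − B) = 2.545·(1 − 0.288257) = 2.545·0.711743 = 1.8114 E

Final: 1.8114 Erlangs


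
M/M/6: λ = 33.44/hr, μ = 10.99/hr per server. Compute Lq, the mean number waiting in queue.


a = λ/μ = 3.0428; ρ = a/6 = 0.5071
P₀ = 0.046841
Lq = P₀·a^c·ρ / (c!·(1−ρ)²) = 0.046841·793.61791·0.5071/(720·0.24292)
= 0.10778

Final: 0.10778


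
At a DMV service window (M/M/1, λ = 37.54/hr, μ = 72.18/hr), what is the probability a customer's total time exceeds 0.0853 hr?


W ~ Exponential(μ−λ) for M/M/1.
μ − λ = 72.18 − 37.54 = 34.6400
P(W > t) = e^{−(μ−λ)t} = e^{−2.9548} = 0.052089

Final: 0.052089


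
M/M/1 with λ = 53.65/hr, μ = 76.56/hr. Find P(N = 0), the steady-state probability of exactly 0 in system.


ρ = 53.65/76.56 = 0.7008
P_n = (1−ρ)·ρ^n = (1 − 0.7008)·0.7008^0 = 0.2992·1.000000 = 0.299242

Final: 0.299242


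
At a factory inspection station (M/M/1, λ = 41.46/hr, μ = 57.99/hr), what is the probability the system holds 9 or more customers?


ρ = 41.46/57.99 = 0.7150
P(N ≥ n) = ρ^n = 0.7150^9 = 0.048807

Final: 0.048807


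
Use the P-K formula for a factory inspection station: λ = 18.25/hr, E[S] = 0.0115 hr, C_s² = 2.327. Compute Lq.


ρ = λ·E[S] = 18.25·0.0115 = 0.2099
Lq = ρ²(1+C_s²)/(2(1−ρ)) = 0.04405·(1+2.327)/(2·0.7901)
= 0.04405·3.3270/1.5802 = 0.09274

Final: 0.09274


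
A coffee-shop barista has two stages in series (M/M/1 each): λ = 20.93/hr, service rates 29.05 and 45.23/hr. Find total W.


Each node sees arrival rate λ = 20.93/hr (tandem ⇒ throughput preserved).
W₁ = 1/(μ₁−λ) = 1/(29.05−20.93) = 0.12315 hr
W₂ = 1/(μ₂−λ) = 1/(45.23−20.93) = 0.04115 hr
W_total = W₁ + W₂ = 0.12315 + 0.04115 = 0.16430 hr

Final: 0.16430 hr


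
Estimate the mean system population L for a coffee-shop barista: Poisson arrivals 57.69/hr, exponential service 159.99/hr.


ρ = λ/μ = 57.69/159.99 = 0.3606
L = ρ/(1−ρ) = 0.3606/(1 − 0.3606) = 0.3606/0.6394 = 0.5639

Final: 0.5639


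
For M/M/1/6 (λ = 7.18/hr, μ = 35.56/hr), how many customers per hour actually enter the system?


ρ = 0.2019; P_K = (1−ρ)ρ^6/(1−ρ^7) = 0.00005408
λ_eff = λ(1 − P_K) = 7.18·(1 − 0.00005408) = 7.18·0.999946 = 7.1796 /hr

Final: 7.1796 /hr


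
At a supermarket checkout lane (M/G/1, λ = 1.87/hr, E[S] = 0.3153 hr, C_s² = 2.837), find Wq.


ρ = λ·E[S] = 1.87·0.3153 = 0.5896
E[S²] = E[S]²(1+C_s²) = 0.3153²·(1+2.837) = 0.381452
Wq = λ·E[S²]/(2(1−ρ)) = 1.87·0.381452/(2·0.4104) = 0.86907 hr

Final: 0.86907 hr


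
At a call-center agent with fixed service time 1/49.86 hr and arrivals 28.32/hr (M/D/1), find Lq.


ρ = 28.32/49.86 = 0.5680
M/D/1: Lq = ρ²/(2(1−ρ)) = 0.3226/(2·0.4320) = 0.37339

Final: 0.37339


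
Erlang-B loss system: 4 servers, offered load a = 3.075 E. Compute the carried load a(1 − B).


B(4,3.075) = 0.214420 (Erlang-B)
Carried load = a(1 − B) = 3.075·(1 − 0.214420) = 3.075·0.785580 = 2.4157 E

Final: 2.4157 Erlangs


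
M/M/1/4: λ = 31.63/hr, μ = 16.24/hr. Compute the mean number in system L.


ρ = 31.63/16.24 = 1.9477
L = ρ[1 − (K+1)ρ^K + Kρ^(K+1)] / [(1−ρ)(1−ρ^(K+1))]
Numerator: 1.9477·(1 − 5·14.389731 + 4·28.026304) = 80.158997
Denominator: (-0.9477)·(-27.026304) = 25.611750
L = 80.158997/25.611750 = 3.1298

Final: 3.1298


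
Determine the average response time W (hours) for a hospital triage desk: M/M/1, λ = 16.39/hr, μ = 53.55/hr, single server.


W = 1/(μ−λ) = 1/(53.55 − 16.39) = 1/37.16 = 0.02691 hr

Final: 0.02691 hr


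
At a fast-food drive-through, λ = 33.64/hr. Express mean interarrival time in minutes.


Mean interarrival time = 1/λ = 1/33.64 hour = 0.02973 hour
In minutes: 0.02973 × 60 = 1.7836 min

Final: 1.7836 min


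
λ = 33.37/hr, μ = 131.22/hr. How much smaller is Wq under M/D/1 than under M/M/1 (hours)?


ρ = 33.37/131.22 = 0.2543
Wq(M/M/1) = ρ/(μ−λ) = 0.2543/97.85 = 0.002599 hr
Wq(M/D/1) = ρ/(2(μ−λ)) = 0.001299 hr
Savings = 0.002599 − 0.001299 = 0.001299 hr

Final: 0.001299 hr


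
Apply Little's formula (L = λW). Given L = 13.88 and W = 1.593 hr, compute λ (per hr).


λ = L/W = 13.88/1.593 = 8.7131 /hr

Final: 8.7131 /hr


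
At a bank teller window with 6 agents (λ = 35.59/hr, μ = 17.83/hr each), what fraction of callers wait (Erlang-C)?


a = λ/μ = 1.9961; ρ = a/6 = 0.3327
P₀ = 0.135669 (from M/M/c formula)
C(c,a) = [a^c/(c!(1−ρ))]·P₀ = [63.24990/(720·0.6673)]·0.135669
= 0.13164·0.135669 = 0.017860

Final: 0.017860


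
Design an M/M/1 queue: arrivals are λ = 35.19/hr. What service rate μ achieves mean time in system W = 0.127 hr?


W = 1/(μ−λ) ⇒ μ − λ = 1/W = 1/0.127 = 7.8740
μ = λ + 1/W = 35.19 + 7.8740 = 43.0640 per hr

Final: 43.0640 /hr


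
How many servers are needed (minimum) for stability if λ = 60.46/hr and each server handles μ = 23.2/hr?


Stability requires cμ > λ ⇔ c > λ/μ.
λ/μ = 60.46/23.2 = 2.6060
Minimum integer c = ⌊2.6060⌋ + 1 = 3
Check: 3·23.2 = 69.60 > 60.46, while 2·23.2 = 46.40 ≤ 60.46

Final: 3 servers


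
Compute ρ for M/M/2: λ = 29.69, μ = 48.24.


ρ = λ/(cμ) = 29.69/(2·48.24) = 29.69/96.48 = 0.3077

Final: 0.3077


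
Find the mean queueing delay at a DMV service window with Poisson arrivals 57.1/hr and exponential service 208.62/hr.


ρ = 57.1/208.62 = 0.2737
Wq = ρ/(μ−λ) = 0.2737/(208.62 − 57.1) = 0.2737/151.52 = 0.001806 hr

Final: 0.001806 hr


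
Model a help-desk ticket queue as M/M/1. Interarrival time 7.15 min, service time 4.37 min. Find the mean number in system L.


λ = 60/7.15 = 8.3916 /hr
μ = 60/4.37 = 13.7300 /hr
ρ = λ/μ = 8.3916/13.7300 = 0.6112
L = ρ/(1−ρ) = 0.6112/0.3888 = 1.5719

Final: 1.5719


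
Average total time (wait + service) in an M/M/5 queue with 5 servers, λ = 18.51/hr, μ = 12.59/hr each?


a = 1.4702; ρ = 0.2940; P₀ = 0.229548
Lq = P₀·a^c·ρ/(c!(1−ρ)²) = 0.007753
Wq = Lq/λ = 0.007753/18.51 = 0.0004188 hr
W = Wq + 1/μ = 0.0004188 + 0.07943 = 0.07985 hr

Final: 0.07985 hr


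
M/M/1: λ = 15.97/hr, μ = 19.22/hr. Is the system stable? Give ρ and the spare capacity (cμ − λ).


Total capacity cμ = 1·19.22 = 19.22/hr
ρ = λ/(cμ) = 15.97/19.22 = 0.8309
Stable ⇔ ρ < 1: YES
Spare capacity = cμ − λ = 19.22 − 15.97 = 3.25/hr

Final: ρ = 0.8309; stable; margin = 3.25/hr


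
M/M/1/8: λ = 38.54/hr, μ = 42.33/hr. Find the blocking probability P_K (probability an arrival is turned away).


ρ = λ/μ = 38.54/42.33 = 0.9105
P_K = (1−ρ)ρ^K/(1−ρ^(K+1)) = (0.08953·0.472180)/(1 − 0.429903)
= 0.042276/0.570097 = 0.074157

Final: 0.074157


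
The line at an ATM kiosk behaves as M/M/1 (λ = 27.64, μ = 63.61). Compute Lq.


ρ = 27.64/63.61 = 0.4345
Lq = ρ²/(1−ρ) = 0.1888/0.5655 = 0.3339

Final: 0.3339


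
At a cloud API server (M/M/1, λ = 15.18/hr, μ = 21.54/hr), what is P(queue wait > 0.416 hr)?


ρ = 15.18/21.54 = 0.7047
P(Wq > t) = ρ·e^{−(μ−λ)t} = 0.7047·e^{−2.6458}
= 0.7047·0.070951 = 0.050002

Final: 0.050002


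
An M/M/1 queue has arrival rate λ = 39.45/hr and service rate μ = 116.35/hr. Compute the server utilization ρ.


ρ = λ/μ = 39.45/116.35 = 0.3391

Final: 0.3391


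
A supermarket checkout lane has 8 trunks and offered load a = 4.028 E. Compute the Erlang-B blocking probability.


B(c,a) = (a^c/c!) / Σ_{k=0}^{c} a^k/k!
a^8/8! = 1.718681
Σ terms (k=0..8): 1.00000 + 4.02800 + 8.11239 + 10.89224 + 10.96848 + 8.83621 + 5.93204 + 3.41347 + 1.71868 = 54.901515
B = 1.718681/54.901515 = 0.031305

Final: 0.031305


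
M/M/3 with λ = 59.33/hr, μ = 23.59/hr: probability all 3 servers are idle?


a = λ/μ = 59.33/23.59 = 2.5150; ρ = a/c = 0.8383
Σ_{k=0}^{2} a^k/k! (terms k=0..2) = 1.00000 + 2.51505 + 3.16274 = 6.67778
Tail: a^3/(3!(1−ρ)) = 15.90887/(6·0.1617) = 16.40254
P₀ = 1/(6.67778 + 16.40254) = 1/23.08033 = 0.043327

Final: 0.043327


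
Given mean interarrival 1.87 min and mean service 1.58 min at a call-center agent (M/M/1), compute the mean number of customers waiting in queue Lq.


λ = 60/1.87 = 32.0856 /hr
μ = 60/1.58 = 37.9747 /hr
ρ = λ/μ = 32.0856/37.9747 = 0.8449
Lq = ρ²/(1−ρ) = 0.7139/0.1551 = 4.6034

Final: 4.6034


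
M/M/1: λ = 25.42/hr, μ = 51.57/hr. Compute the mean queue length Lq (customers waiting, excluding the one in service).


ρ = 25.42/51.57 = 0.4929
Lq = ρ²/(1−ρ) = 0.2430/0.5071 = 0.4792

Final: 0.4792


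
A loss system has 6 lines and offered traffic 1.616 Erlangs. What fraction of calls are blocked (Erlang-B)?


B(c,a) = (a^c/c!) / Σ_{k=0}^{c} a^k/k!
a^6/6! = 0.024735
Σ terms (k=0..6): 1.00000 + 1.61600 + 1.30573 + 0.70335 + 0.28415 + 0.09184 + 0.02474 = 5.025808
B = 0.024735/5.025808 = 0.004922

Final: 0.004922


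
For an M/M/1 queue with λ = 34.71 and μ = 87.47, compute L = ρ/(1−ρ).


ρ = λ/μ = 34.71/87.47 = 0.3968
L = ρ/(1−ρ) = 0.3968/(1 − 0.3968) = 0.3968/0.6032 = 0.6579

Final: 0.6579


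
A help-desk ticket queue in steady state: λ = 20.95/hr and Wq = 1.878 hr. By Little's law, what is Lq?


Lq = λWq = 20.95·1.878 = 39.3441

Final: 39.3441


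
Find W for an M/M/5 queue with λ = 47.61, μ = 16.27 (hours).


a = 2.9262; ρ = 0.5852; P₀ = 0.050633
Lq = P₀·a^c·ρ/(c!(1−ρ)²) = 0.30801
Wq = Lq/λ = 0.30801/47.61 = 0.006469 hr
W = Wq + 1/μ = 0.006469 + 0.06146 = 0.06793 hr

Final: 0.06793 hr


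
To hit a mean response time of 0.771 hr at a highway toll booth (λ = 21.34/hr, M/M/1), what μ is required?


W = 1/(μ−λ) ⇒ μ − λ = 1/W = 1/0.771 = 1.2970
μ = λ + 1/W = 21.34 + 1.2970 = 22.6370 per hr

Final: 22.6370 /hr


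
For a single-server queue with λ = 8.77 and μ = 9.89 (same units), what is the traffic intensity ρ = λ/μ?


ρ = λ/μ = 8.77/9.89 = 0.8868

Final: 0.8868


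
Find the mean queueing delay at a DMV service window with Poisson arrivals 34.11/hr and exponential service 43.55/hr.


ρ = 34.11/43.55 = 0.7832
Wq = ρ/(μ−λ) = 0.7832/(43.55 − 34.11) = 0.7832/9.44 = 0.08297 hr

Final: 0.08297 hr


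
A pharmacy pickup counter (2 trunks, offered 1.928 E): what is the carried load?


B(2,1.928) = 0.388291 (Erlang-B)
Carried load = a(1 − B) = 1.928·(1 − 0.388291) = 1.928·0.611709 = 1.1794 E

Final: 1.1794 Erlangs


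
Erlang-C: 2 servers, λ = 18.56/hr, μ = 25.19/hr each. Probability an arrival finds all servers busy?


a = λ/μ = 0.7368; ρ = a/2 = 0.3684
P₀ = 0.461561 (from M/M/c formula)
C(c,a) = [a^c/(c!(1−ρ))]·P₀ = [0.54287/(2·0.6316)]·0.461561
= 0.42976·0.461561 = 0.198361

Final: 0.198361


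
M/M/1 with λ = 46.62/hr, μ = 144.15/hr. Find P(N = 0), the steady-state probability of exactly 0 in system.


ρ = 46.62/144.15 = 0.3234
P_n = (1−ρ)·ρ^n = (1 − 0.3234)·0.3234^0 = 0.6766·1.000000 = 0.676587

Final: 0.676587


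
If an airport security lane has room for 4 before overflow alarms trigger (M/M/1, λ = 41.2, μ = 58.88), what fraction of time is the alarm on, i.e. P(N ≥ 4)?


ρ = 41.2/58.88 = 0.6997
P(N ≥ n) = ρ^n = 0.6997^4 = 0.239727

Final: 0.239727


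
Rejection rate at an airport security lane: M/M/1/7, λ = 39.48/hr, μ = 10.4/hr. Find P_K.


ρ = λ/μ = 39.48/10.4 = 3.7962
P_K = (1−ρ)ρ^K/(1−ρ^(K+1)) = (-2.7962·11360.740317)/(1 − 43127.118051)
= -31766.377733/-43126.118051 = 0.736593

Final: 0.736593


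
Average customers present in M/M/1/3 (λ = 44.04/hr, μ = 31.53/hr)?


ρ = 44.04/31.53 = 1.3968
L = ρ[1 − (K+1)ρ^K + Kρ^(K+1)] / [(1−ρ)(1−ρ^(K+1))]
Numerator: 1.3968·(1 − 4·2.725022 + 3·3.806215) = 2.121069
Denominator: (-0.3968)·(-2.806215) = 1.113408
L = 2.121069/1.113408 = 1.9050

Final: 1.9050


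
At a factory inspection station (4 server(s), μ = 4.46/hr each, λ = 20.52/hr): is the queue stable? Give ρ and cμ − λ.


Total capacity cμ = 4·4.46 = 17.84/hr
ρ = λ/(cμ) = 20.52/17.84 = 1.1502
Stable ⇔ ρ < 1: NO
Spare capacity = cμ − λ = 17.84 − 20.52 = -2.68/hr

Final: ρ = 1.1502; unstable; margin = -2.68/hr


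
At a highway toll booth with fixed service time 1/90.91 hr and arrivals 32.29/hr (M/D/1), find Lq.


ρ = 32.29/90.91 = 0.3552
M/D/1: Lq = ρ²/(2(1−ρ)) = 0.1262/(2·0.6448) = 0.09782

Final: 0.09782


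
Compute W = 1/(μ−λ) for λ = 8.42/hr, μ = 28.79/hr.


W = 1/(μ−λ) = 1/(28.79 − 8.42) = 1/20.37 = 0.04909 hr

Final: 0.04909 hr


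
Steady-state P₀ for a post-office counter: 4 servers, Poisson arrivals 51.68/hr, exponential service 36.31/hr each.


a = λ/μ = 51.68/36.31 = 1.4233; ρ = a/c = 0.3558
Σ_{k=0}^{3} a^k/k! (terms k=0..3) = 1.00000 + 1.42330 + 1.01289 + 0.48055 = 3.91674
Tail: a^4/(4!(1−ρ)) = 4.10379/(24·0.6442) = 0.26544
P₀ = 1/(3.91674 + 0.26544) = 1/4.18218 = 0.239110

Final: 0.239110


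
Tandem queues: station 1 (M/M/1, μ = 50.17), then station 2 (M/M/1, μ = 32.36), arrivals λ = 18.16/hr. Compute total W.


Each node sees arrival rate λ = 18.16/hr (tandem ⇒ throughput preserved).
W₁ = 1/(μ₁−λ) = 1/(50.17−18.16) = 0.03124 hr
W₂ = 1/(μ₂−λ) = 1/(32.36−18.16) = 0.07042 hr
W_total = W₁ + W₂ = 0.03124 + 0.07042 = 0.10166 hr

Final: 0.10166 hr


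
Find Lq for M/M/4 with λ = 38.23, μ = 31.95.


a = λ/μ = 1.1966; ρ = a/4 = 0.2991
P₀ = 0.301220
Lq = P₀·a^c·ρ / (c!·(1−ρ)²) = 0.301220·2.04991·0.2991/(24·0.49121)
= 0.01567

Final: 0.01567


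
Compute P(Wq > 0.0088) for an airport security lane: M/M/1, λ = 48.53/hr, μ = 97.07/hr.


ρ = 48.53/97.07 = 0.4999
P(Wq > t) = ρ·e^{−(μ−λ)t} = 0.4999·e^{−0.4272}
= 0.4999·0.652364 = 0.326149

Final: 0.326149


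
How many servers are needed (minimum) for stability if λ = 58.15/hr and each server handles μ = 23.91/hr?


Stability requires cμ > λ ⇔ c > λ/μ.
λ/μ = 58.15/23.91 = 2.4320
Minimum integer c = ⌊2.4320⌋ + 1 = 3
Check: 3·23.91 = 71.73 > 58.15, while 2·23.91 = 47.82 ≤ 58.15

Final: 3 servers


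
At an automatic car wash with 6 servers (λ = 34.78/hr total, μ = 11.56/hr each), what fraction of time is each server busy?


ρ = λ/(cμ) = 34.78/(6·11.56) = 34.78/69.36 = 0.5014

Final: 0.5014


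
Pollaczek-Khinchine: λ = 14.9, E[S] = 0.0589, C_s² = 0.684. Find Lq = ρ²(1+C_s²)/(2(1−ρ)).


ρ = λ·E[S] = 14.9·0.0589 = 0.8776
Lq = ρ²(1+C_s²)/(2(1−ρ)) = 0.7702·(1+0.684)/(2·0.1224)
= 0.7702·1.6840/0.2448 = 5.29870

Final: 5.29870


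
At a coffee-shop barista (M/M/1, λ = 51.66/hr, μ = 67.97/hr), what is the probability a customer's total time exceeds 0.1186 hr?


W ~ Exponential(μ−λ) for M/M/1.
μ − λ = 67.97 − 51.66 = 16.3100
P(W > t) = e^{−(μ−λ)t} = e^{−1.9344} = 0.144516

Final: 0.144516


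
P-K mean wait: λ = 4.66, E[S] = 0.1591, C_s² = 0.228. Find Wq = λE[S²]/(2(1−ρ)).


ρ = λ·E[S] = 4.66·0.1591 = 0.7414
E[S²] = E[S]²(1+C_s²) = 0.1591²·(1+0.228) = 0.031084
Wq = λ·E[S²]/(2(1−ρ)) = 4.66·0.031084/(2·0.2586) = 0.28008 hr

Final: 0.28008 hr


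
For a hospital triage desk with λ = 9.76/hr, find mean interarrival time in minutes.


Mean interarrival time = 1/λ = 1/9.76 hour = 0.10246 hour
In minutes: 0.10246 × 60 = 6.1475 min

Final: 6.1475 min


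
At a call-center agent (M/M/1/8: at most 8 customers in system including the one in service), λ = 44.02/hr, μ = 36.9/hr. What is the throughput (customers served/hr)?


ρ = 1.1930; P_K = (1−ρ)ρ^8/(1−ρ^9) = 0.203288
λ_eff = λ(1 − P_K) = 44.02·(1 − 0.203288) = 44.02·0.796712 = 35.0713 /hr

Final: 35.0713 /hr


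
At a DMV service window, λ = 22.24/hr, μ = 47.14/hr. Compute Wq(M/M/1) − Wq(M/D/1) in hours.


ρ = 22.24/47.14 = 0.4718
Wq(M/M/1) = ρ/(μ−λ) = 0.4718/24.90 = 0.01895 hr
Wq(M/D/1) = ρ/(2(μ−λ)) = 0.009474 hr
Savings = 0.01895 − 0.009474 = 0.009474 hr

Final: 0.009474 hr


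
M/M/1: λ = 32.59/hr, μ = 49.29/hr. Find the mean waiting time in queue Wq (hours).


ρ = 32.59/49.29 = 0.6612
Wq = ρ/(μ−λ) = 0.6612/(49.29 − 32.59) = 0.6612/16.70 = 0.03959 hr

Final: 0.03959 hr
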